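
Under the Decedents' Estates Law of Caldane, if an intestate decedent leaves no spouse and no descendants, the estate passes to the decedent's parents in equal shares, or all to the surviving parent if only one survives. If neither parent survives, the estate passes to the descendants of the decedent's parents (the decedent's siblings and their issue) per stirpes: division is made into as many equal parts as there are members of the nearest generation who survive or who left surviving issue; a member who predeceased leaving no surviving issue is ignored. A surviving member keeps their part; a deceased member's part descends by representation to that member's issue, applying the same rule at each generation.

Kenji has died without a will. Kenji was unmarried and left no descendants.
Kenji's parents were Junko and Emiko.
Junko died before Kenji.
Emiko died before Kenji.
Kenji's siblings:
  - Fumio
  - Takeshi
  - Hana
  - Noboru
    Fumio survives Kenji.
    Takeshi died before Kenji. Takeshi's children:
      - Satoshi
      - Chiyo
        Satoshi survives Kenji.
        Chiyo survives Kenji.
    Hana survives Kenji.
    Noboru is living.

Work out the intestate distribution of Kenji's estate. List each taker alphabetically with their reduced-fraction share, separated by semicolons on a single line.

Chiyo 1/8; Fumio 1/4; Hana 1/4; Noboru 1/4; Satoshi 1/8

Neither parent survives and there are no descendants, so the estate passes to Kenji's siblings and their issue per stirpes.
The estate is divided into 4 equal shares of 1/4 among Fumio, Takeshi, Hana, Noboru.
Fumio is living and takes 1/4.
Takeshi predeceased; the 1/4 allotted to Takeshi's branch passes to Takeshi's issue by representation.
The 1/4 is divided into 2 equal shares of 1/8 among Satoshi, Chiyo.
Satoshi is living and takes 1/8.
Chiyo is living and takes 1/8.
Hana is living and takes 1/4.
Noboru is living and takes 1/4.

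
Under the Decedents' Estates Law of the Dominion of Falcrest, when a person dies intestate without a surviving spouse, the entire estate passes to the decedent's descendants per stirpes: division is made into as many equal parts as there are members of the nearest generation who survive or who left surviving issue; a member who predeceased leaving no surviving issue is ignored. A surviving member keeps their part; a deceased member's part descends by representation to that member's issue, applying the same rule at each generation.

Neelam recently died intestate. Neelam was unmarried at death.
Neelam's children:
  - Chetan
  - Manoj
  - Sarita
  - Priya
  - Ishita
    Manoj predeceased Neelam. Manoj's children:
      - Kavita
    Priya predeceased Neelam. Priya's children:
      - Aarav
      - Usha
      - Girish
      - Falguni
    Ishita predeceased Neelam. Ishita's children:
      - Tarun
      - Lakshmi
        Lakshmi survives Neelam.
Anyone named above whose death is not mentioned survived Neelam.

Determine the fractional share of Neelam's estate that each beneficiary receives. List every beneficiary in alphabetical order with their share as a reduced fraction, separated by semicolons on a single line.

There is no surviving spouse, so the entire estate passes to Neelam's descendants per stirpes.
The estate is divided into 5 equal shares of 1/5 among Chetan, Manoj, Sarita, Priya, Ishita.
Chetan is living and takes 1/5.
Manoj predeceased; the 1/5 allotted to Manoj's branch passes to Manoj's issue by representation.
Kavita is the sole taker at this level and receives the full 1/5.
Sarita is living and takes 1/5.
Priya predeceased; the 1/5 allotted to Priya's branch passes to Priya's issue by representation.
The 1/5 is divided into 4 equal shares of 1/20 among Aarav, Usha, Girish, Falguni.
Aarav is living and takes 1/20.
Usha is living and takes 1/20.
Girish is living and takes 1/20.
Falguni is living and takes 1/20.
Ishita predeceased; the 1/5 allotted to Ishita's branch passes to Ishita's issue by representation.
The 1/5 is divided into 2 equal shares of 1/10 among Tarun, Lakshmi.
Tarun is living and takes 1/10.
Lakshmi is living and takes 1/10.

Aarav 1/20; Chetan 1/5; Falguni 1/20; Girish 1/20; Kavita 1/5; Lakshmi 1/10; Sarita 1/5; Tarun 1/10; Usha 1/20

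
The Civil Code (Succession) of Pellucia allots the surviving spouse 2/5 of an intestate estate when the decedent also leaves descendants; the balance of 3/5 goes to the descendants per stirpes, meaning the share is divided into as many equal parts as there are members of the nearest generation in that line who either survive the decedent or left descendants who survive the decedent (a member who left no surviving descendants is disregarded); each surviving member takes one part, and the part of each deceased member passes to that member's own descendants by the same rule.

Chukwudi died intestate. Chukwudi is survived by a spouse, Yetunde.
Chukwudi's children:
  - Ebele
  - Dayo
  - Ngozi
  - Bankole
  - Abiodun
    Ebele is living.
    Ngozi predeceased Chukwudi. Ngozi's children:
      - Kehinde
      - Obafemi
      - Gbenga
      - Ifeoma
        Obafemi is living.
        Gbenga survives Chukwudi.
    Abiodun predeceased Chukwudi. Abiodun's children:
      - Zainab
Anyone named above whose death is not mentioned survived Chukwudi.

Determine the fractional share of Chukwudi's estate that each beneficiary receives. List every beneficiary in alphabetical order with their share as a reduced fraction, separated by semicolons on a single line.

Yetunde, as surviving spouse, takes 2/5.
The remaining 3/5 passes to Chukwudi's descendants per stirpes.
The 3/5 is divided into 5 equal shares of 3/25 among Ebele, Dayo, Ngozi, Bankole, Abiodun.
Ebele is living and takes 3/25.
Dayo is living and takes 3/25.
Ngozi predeceased; the 3/25 allotted to Ngozi's branch passes to Ngozi's issue by representation.
The 3/25 is divided into 4 equal shares of 3/100 among Kehinde, Obafemi, Gbenga, Ifeoma.
Kehinde is living and takes 3/100.
Obafemi is living and takes 3/100.
Gbenga is living and takes 3/100.
Ifeoma is living and takes 3/100.
Bankole is living and takes 3/25.
Abiodun predeceased; the 3/25 allotted to Abiodun's branch passes to Abiodun's issue by representation.
Zainab is the sole taker at this level and receives the full 3/25.

Bankole 3/25; Dayo 3/25; Ebele 3/25; Gbenga 3/100; Ifeoma 3/100; Kehinde 3/100; Obafemi 3/100; Yetunde 2/5; Zainab 3/25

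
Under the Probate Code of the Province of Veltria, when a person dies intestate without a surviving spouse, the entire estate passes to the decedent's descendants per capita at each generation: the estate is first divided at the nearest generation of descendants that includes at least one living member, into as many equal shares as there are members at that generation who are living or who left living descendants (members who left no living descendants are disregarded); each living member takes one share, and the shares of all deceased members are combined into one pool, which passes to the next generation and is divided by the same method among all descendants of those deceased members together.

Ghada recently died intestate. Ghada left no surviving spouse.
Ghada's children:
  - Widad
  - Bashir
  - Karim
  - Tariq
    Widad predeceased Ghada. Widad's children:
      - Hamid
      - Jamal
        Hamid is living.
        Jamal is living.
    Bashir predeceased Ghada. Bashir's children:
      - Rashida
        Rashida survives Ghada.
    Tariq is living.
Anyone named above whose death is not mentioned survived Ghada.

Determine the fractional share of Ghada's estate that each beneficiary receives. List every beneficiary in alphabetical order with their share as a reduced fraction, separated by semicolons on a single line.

There is no surviving spouse, so the entire estate passes to Ghada's descendants per capita at each generation.
At generation 1 (Widad, Bashir, Karim, Tariq) there are 4 shares of (1)/4 = 1/4 each.
Living: Karim and Tariq — each takes 1/4.
Deceased: Widad and Bashir. Their combined 1/2 is pooled and carried to generation 2.
At generation 2 (Hamid, Jamal, Rashida) there are 3 shares of (1/2)/3 = 1/6 each.
Living: Hamid, Jamal, and Rashida — each takes 1/6.

Hamid 1/6; Jamal 1/6; Karim 1/4; Rashida 1/6; Tariq 1/4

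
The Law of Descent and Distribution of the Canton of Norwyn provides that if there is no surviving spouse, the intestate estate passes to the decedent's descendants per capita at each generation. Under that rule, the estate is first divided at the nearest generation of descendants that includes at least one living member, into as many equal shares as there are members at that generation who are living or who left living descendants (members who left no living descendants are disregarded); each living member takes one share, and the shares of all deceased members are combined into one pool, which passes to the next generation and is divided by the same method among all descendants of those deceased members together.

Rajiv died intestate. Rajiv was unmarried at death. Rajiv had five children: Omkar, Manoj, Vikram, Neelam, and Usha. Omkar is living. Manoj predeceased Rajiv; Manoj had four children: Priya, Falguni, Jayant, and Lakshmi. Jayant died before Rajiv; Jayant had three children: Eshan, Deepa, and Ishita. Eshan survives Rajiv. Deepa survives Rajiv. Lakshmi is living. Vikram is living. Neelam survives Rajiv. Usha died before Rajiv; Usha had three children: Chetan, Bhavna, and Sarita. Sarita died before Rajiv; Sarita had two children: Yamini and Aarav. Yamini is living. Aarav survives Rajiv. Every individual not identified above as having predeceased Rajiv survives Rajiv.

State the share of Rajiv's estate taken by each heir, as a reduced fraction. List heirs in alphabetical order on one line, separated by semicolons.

Aarav 4/175; Bhavna 2/35; Chetan 2/35; Deepa 4/175; Eshan 4/175; Falguni 2/35; Ishita 4/175; Lakshmi 2/35; Neelam 1/5; Omkar 1/5; Priya 2/35; Vikram 1/5; Yamini 4/175

There is no surviving spouse, so the entire estate passes to Rajiv's descendants per capita at each generation.
At generation 1 (Omkar, Manoj, Vikram, Neelam, Usha) there are 5 shares of (1)/5 = 1/5 each.
Living: Omkar, Vikram, and Neelam — each takes 1/5.
Deceased: Manoj and Usha. Their combined 2/5 is pooled and carried to generation 2.
At generation 2 (Priya, Falguni, Jayant, Lakshmi, Chetan, Bhavna, Sarita) there are 7 shares of (2/5)/7 = 2/35 each.
Living: Priya, Falguni, Lakshmi, Chetan, and Bhavna — each takes 2/35.
Deceased: Jayant and Sarita. Their combined 4/35 is pooled and carried to generation 3.
At generation 3 (Eshan, Deepa, Ishita, Yamini, Aarav) there are 5 shares of (4/35)/5 = 4/175 each.
Living: Eshan, Deepa, Ishita, Yamini, and Aarav — each takes 4/175.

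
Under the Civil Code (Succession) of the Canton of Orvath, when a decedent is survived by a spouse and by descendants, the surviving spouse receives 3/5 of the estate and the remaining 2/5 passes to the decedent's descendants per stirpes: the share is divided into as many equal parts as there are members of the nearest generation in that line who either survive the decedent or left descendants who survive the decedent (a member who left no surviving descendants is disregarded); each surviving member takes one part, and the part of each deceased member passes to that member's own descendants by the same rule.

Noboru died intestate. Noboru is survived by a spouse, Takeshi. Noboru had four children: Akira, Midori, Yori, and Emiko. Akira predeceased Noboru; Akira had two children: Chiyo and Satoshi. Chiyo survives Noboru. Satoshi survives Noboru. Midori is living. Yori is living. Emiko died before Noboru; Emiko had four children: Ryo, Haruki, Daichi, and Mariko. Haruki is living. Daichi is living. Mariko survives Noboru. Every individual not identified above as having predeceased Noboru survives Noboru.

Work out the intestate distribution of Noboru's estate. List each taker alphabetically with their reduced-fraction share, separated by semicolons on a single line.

Takeshi, as surviving spouse, takes 3/5.
The remaining 2/5 passes to Noboru's descendants per stirpes.
The 2/5 is divided into 4 equal shares of 1/10 among Akira, Midori, Yori, Emiko.
Akira predeceased; the 1/10 allotted to Akira's branch passes to Akira's issue by representation.
The 1/10 is divided into 2 equal shares of 1/20 among Chiyo, Satoshi.
Chiyo is living and takes 1/20.
Satoshi is living and takes 1/20.
Midori is living and takes 1/10.
Yori is living and takes 1/10.
Emiko predeceased; the 1/10 allotted to Emiko's branch passes to Emiko's issue by representation.
The 1/10 is divided into 4 equal shares of 1/40 among Ryo, Haruki, Daichi, Mariko.
Ryo is living and takes 1/40.
Haruki is living and takes 1/40.
Daichi is living and takes 1/40.
Mariko is living and takes 1/40.

Chiyo 1/20; Daichi 1/40; Haruki 1/40; Mariko 1/40; Midori 1/10; Ryo 1/40; Satoshi 1/20; Takeshi 3/5; Yori 1/10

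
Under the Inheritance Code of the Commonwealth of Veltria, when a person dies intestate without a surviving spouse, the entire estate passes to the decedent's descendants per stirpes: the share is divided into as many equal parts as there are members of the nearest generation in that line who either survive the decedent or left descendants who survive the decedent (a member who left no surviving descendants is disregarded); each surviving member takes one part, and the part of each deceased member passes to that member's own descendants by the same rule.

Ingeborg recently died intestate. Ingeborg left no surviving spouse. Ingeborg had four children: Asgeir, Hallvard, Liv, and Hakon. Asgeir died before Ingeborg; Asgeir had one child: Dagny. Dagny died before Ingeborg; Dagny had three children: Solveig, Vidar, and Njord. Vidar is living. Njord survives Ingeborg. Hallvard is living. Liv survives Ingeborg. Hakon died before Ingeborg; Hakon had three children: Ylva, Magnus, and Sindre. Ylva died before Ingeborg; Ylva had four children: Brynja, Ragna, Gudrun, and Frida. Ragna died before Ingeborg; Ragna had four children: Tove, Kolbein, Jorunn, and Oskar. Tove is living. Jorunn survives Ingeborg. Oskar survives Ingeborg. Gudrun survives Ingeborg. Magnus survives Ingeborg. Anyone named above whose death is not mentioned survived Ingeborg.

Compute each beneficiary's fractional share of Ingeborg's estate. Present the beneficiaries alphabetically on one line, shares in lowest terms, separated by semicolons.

Brynja 1/48; Frida 1/48; Gudrun 1/48; Hallvard 1/4; Jorunn 1/192; Kolbein 1/192; Liv 1/4; Magnus 1/12; Njord 1/12; Oskar 1/192; Sindre 1/12; Solveig 1/12; Tove 1/192; Vidar 1/12

There is no surviving spouse, so the entire estate passes to Ingeborg's descendants per stirpes.
The estate is divided into 4 equal shares of 1/4 among Asgeir, Hallvard, Liv, Hakon.
Asgeir predeceased; the 1/4 allotted to Asgeir's branch passes to Asgeir's issue by representation.
Dagny's line is the sole branch at this level, so the full 1/4 passes to Dagny's issue by representation.
The 1/4 is divided into 3 equal shares of 1/12 among Solveig, Vidar, Njord.
Solveig is living and takes 1/12.
Vidar is living and takes 1/12.
Njord is living and takes 1/12.
Hallvard is living and takes 1/4.
Liv is living and takes 1/4.
Hakon predeceased; the 1/4 allotted to Hakon's branch passes to Hakon's issue by representation.
The 1/4 is divided into 3 equal shares of 1/12 among Ylva, Magnus, Sindre.
Ylva predeceased; the 1/12 allotted to Ylva's branch passes to Ylva's issue by representation.
The 1/12 is divided into 4 equal shares of 1/48 among Brynja, Ragna, Gudrun, Frida.
Brynja is living and takes 1/48.
Ragna predeceased; the 1/48 allotted to Ragna's branch passes to Ragna's issue by representation.
The 1/48 is divided into 4 equal shares of 1/192 among Tove, Kolbein, Jorunn, Oskar.
Tove is living and takes 1/192.
Kolbein is living and takes 1/192.
Jorunn is living and takes 1/192.
Oskar is living and takes 1/192.
Gudrun is living and takes 1/48.
Frida is living and takes 1/48.
Magnus is living and takes 1/12.
Sindre is living and takes 1/12.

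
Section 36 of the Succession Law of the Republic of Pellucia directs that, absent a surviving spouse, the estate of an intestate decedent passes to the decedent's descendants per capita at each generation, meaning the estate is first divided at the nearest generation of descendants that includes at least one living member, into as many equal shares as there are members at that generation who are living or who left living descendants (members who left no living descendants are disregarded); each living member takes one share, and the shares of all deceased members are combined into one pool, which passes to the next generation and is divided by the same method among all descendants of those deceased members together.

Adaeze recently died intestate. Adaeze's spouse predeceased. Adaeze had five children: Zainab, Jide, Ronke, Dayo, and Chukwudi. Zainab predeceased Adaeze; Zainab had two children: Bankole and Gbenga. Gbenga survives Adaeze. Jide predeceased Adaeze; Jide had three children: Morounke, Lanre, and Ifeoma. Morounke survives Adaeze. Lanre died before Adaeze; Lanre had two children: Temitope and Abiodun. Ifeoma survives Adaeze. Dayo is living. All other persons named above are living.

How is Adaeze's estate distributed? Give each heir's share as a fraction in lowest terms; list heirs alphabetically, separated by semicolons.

There is no surviving spouse, so the entire estate passes to Adaeze's descendants per capita at each generation.
At generation 1 (Zainab, Jide, Ronke, Dayo, Chukwudi) there are 5 shares of (1)/5 = 1/5 each.
Living: Ronke, Dayo, and Chukwudi — each takes 1/5.
Deceased: Zainab and Jide. Their combined 2/5 is pooled and carried to generation 2.
At generation 2 (Bankole, Gbenga, Morounke, Lanre, Ifeoma) there are 5 shares of (2/5)/5 = 2/25 each.
Living: Bankole, Gbenga, Morounke, and Ifeoma — each takes 2/25.
Deceased: Lanre. That 2/25 share is carried to generation 3.
At generation 3 (Temitope, Abiodun) there are 2 shares of (2/25)/2 = 1/25 each.
Living: Temitope and Abiodun — each takes 1/25.

Abiodun 1/25; Bankole 2/25; Chukwudi 1/5; Dayo 1/5; Gbenga 2/25; Ifeoma 2/25; Morounke 2/25; Ronke 1/5; Temitope 1/25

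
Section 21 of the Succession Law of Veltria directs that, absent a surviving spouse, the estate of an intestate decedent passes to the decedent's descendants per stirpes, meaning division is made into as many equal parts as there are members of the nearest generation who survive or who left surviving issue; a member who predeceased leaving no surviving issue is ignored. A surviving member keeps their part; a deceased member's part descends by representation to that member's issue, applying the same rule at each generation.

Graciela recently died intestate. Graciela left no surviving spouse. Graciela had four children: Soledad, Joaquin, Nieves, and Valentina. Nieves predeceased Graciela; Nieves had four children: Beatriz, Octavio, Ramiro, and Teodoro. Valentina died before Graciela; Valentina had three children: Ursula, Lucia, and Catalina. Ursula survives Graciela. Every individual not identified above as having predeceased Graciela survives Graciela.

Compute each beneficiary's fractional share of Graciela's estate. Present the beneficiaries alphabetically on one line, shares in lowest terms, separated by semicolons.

Beatriz 1/16; Catalina 1/12; Joaquin 1/4; Lucia 1/12; Octavio 1/16; Ramiro 1/16; Soledad 1/4; Teodoro 1/16; Ursula 1/12

There is no surviving spouse, so the entire estate passes to Graciela's descendants per stirpes.
The estate is divided into 4 equal shares of 1/4 among Soledad, Joaquin, Nieves, Valentina.
Soledad is living and takes 1/4.
Joaquin is living and takes 1/4.
Nieves predeceased; the 1/4 allotted to Nieves's branch passes to Nieves's issue by representation.
The 1/4 is divided into 4 equal shares of 1/16 among Beatriz, Octavio, Ramiro, Teodoro.
Beatriz is living and takes 1/16.
Octavio is living and takes 1/16.
Ramiro is living and takes 1/16.
Teodoro is living and takes 1/16.
Valentina predeceased; the 1/4 allotted to Valentina's branch passes to Valentina's issue by representation.
The 1/4 is divided into 3 equal shares of 1/12 among Ursula, Lucia, Catalina.
Ursula is living and takes 1/12.
Lucia is living and takes 1/12.
Catalina is living and takes 1/12.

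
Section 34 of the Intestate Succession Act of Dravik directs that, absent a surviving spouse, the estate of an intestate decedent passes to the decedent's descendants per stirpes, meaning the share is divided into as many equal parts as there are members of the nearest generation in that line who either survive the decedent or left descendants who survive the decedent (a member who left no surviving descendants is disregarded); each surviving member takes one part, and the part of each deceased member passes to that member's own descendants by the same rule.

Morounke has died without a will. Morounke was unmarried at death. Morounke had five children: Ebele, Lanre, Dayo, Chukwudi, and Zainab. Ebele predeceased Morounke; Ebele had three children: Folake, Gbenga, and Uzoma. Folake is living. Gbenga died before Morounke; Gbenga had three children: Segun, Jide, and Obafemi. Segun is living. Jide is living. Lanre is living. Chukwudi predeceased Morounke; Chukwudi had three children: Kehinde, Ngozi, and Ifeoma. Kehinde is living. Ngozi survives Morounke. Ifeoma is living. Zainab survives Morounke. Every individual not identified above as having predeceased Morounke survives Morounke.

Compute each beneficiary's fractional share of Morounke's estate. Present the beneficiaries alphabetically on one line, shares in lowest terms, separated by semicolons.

Dayo 1/5; Folake 1/15; Ifeoma 1/15; Jide 1/45; Kehinde 1/15; Lanre 1/5; Ngozi 1/15; Obafemi 1/45; Segun 1/45; Uzoma 1/15; Zainab 1/5

There is no surviving spouse, so the entire estate passes to Morounke's descendants per stirpes.
The estate is divided into 5 equal shares of 1/5 among Ebele, Lanre, Dayo, Chukwudi, Zainab.
Ebele predeceased; the 1/5 allotted to Ebele's branch passes to Ebele's issue by representation.
The 1/5 is divided into 3 equal shares of 1/15 among Folake, Gbenga, Uzoma.
Folake is living and takes 1/15.
Gbenga predeceased; the 1/15 allotted to Gbenga's branch passes to Gbenga's issue by representation.
The 1/15 is divided into 3 equal shares of 1/45 among Segun, Jide, Obafemi.
Segun is living and takes 1/45.
Jide is living and takes 1/45.
Obafemi is living and takes 1/45.
Uzoma is living and takes 1/15.
Lanre is living and takes 1/5.
Dayo is living and takes 1/5.
Chukwudi predeceased; the 1/5 allotted to Chukwudi's branch passes to Chukwudi's issue by representation.
The 1/5 is divided into 3 equal shares of 1/15 among Kehinde, Ngozi, Ifeoma.
Kehinde is living and takes 1/15.
Ngozi is living and takes 1/15.
Ifeoma is living and takes 1/15.
Zainab is living and takes 1/5.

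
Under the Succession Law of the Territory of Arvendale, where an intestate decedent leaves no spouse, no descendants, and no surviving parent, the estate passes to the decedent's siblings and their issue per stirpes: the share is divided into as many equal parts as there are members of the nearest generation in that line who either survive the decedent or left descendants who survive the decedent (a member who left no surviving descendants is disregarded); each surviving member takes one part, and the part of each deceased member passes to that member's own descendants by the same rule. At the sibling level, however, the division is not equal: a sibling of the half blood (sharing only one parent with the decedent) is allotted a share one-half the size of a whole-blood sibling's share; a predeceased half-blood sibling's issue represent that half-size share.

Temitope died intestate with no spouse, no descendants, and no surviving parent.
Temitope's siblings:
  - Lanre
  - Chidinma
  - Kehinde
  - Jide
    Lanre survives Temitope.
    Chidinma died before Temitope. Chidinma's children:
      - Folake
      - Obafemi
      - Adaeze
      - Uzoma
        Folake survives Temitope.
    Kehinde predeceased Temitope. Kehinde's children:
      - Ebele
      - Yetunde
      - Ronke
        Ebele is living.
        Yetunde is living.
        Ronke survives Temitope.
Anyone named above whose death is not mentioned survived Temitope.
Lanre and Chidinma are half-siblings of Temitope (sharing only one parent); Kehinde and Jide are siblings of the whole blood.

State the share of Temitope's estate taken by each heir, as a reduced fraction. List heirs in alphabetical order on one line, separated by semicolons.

Adaeze 1/24; Ebele 1/9; Folake 1/24; Jide 1/3; Lanre 1/6; Obafemi 1/24; Ronke 1/9; Uzoma 1/24; Yetunde 1/9

No spouse, descendants, or parent survives, so the estate passes to Temitope's siblings per stirpes.
Half-blood siblings count for one-half the weight of whole-blood siblings at the initial division.
Dividing 1 in proportion to weights (total weight 3): Lanre (weight 1/2) → 1/6; Chidinma (weight 1/2) → 1/6; Kehinde (weight 1) → 1/3; Jide (weight 1) → 1/3.
Lanre is living and takes 1/6.
Chidinma predeceased; the 1/6 allotted to Chidinma's branch passes to Chidinma's issue by representation.
The 1/6 is divided into 4 equal shares of 1/24 among Folake, Obafemi, Adaeze, Uzoma.
Folake is living and takes 1/24.
Obafemi is living and takes 1/24.
Adaeze is living and takes 1/24.
Uzoma is living and takes 1/24.
Kehinde predeceased; the 1/3 allotted to Kehinde's branch passes to Kehinde's issue by representation.
The 1/3 is divided into 3 equal shares of 1/9 among Ebele, Yetunde, Ronke.
Ebele is living and takes 1/9.
Yetunde is living and takes 1/9.
Ronke is living and takes 1/9.
Jide is living and takes 1/3.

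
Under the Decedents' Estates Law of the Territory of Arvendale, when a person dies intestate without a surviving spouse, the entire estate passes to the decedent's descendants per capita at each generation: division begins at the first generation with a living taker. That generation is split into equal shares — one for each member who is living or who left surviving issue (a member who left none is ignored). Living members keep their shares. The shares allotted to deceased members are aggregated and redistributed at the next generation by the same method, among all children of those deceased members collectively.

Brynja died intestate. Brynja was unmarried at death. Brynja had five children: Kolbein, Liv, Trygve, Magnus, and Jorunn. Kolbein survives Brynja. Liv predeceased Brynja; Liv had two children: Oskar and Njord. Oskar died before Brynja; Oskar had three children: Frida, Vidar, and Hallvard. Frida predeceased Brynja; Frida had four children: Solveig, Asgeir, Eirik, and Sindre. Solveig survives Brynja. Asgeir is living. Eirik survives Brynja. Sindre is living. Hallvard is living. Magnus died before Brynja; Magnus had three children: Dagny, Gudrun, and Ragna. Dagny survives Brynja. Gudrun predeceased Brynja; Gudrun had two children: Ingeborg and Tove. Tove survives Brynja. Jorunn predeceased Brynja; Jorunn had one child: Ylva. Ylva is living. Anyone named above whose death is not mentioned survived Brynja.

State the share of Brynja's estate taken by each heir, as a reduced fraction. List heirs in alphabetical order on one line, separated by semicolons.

Asgeir 1/100; Dagny 1/10; Eirik 1/100; Hallvard 1/25; Ingeborg 1/25; Kolbein 1/5; Njord 1/10; Ragna 1/10; Sindre 1/100; Solveig 1/100; Tove 1/25; Trygve 1/5; Vidar 1/25; Ylva 1/10

There is no surviving spouse, so the entire estate passes to Brynja's descendants per capita at each generation.
At generation 1 (Kolbein, Liv, Trygve, Magnus, Jorunn) there are 5 shares of (1)/5 = 1/5 each.
Living: Kolbein and Trygve — each takes 1/5.
Deceased: Liv, Magnus, and Jorunn. Their combined 3/5 is pooled and carried to generation 2.
At generation 2 (Oskar, Njord, Dagny, Gudrun, Ragna, Ylva) there are 6 shares of (3/5)/6 = 1/10 each.
Living: Njord, Dagny, Ragna, and Ylva — each takes 1/10.
Deceased: Oskar and Gudrun. Their combined 1/5 is pooled and carried to generation 3.
At generation 3 (Frida, Vidar, Hallvard, Ingeborg, Tove) there are 5 shares of (1/5)/5 = 1/25 each.
Living: Vidar, Hallvard, Ingeborg, and Tove — each takes 1/25.
Deceased: Frida. That 1/25 share is carried to generation 4.
At generation 4 (Solveig, Asgeir, Eirik, Sindre) there are 4 shares of (1/25)/4 = 1/100 each.
Living: Solveig, Asgeir, Eirik, and Sindre — each takes 1/100.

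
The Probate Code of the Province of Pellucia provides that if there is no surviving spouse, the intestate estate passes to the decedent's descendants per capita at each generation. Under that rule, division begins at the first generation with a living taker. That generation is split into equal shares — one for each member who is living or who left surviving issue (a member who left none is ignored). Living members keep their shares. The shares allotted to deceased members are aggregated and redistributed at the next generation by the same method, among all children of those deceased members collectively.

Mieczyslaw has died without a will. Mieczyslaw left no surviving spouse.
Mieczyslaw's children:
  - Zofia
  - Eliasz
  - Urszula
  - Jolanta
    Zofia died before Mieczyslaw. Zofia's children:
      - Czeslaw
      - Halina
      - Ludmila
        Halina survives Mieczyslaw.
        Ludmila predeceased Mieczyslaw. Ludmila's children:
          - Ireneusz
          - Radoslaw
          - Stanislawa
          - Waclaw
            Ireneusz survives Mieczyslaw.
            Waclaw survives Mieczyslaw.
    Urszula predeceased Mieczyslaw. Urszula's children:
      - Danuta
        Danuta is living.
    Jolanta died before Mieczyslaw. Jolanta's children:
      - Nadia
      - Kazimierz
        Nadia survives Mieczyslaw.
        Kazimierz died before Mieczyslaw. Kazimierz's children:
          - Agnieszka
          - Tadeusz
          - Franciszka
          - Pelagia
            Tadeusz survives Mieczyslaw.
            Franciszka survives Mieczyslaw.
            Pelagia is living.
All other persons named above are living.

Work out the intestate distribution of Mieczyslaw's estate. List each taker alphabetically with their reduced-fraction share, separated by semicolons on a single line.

Agnieszka 1/32; Czeslaw 1/8; Danuta 1/8; Eliasz 1/4; Franciszka 1/32; Halina 1/8; Ireneusz 1/32; Nadia 1/8; Pelagia 1/32; Radoslaw 1/32; Stanislawa 1/32; Tadeusz 1/32; Waclaw 1/32

There is no surviving spouse, so the entire estate passes to Mieczyslaw's descendants per capita at each generation.
At generation 1 (Zofia, Eliasz, Urszula, Jolanta) there are 4 shares of (1)/4 = 1/4 each.
Living: Eliasz — each takes 1/4.
Deceased: Zofia, Urszula, and Jolanta. Their combined 3/4 is pooled and carried to generation 2.
At generation 2 (Czeslaw, Halina, Ludmila, Danuta, Nadia, Kazimierz) there are 6 shares of (3/4)/6 = 1/8 each.
Living: Czeslaw, Halina, Danuta, and Nadia — each takes 1/8.
Deceased: Ludmila and Kazimierz. Their combined 1/4 is pooled and carried to generation 3.
At generation 3 (Ireneusz, Radoslaw, Stanislawa, Waclaw, Agnieszka, Tadeusz, Franciszka, Pelagia) there are 8 shares of (1/4)/8 = 1/32 each.
Living: Ireneusz, Radoslaw, Stanislawa, Waclaw, Agnieszka, Tadeusz, Franciszka, and Pelagia — each takes 1/32.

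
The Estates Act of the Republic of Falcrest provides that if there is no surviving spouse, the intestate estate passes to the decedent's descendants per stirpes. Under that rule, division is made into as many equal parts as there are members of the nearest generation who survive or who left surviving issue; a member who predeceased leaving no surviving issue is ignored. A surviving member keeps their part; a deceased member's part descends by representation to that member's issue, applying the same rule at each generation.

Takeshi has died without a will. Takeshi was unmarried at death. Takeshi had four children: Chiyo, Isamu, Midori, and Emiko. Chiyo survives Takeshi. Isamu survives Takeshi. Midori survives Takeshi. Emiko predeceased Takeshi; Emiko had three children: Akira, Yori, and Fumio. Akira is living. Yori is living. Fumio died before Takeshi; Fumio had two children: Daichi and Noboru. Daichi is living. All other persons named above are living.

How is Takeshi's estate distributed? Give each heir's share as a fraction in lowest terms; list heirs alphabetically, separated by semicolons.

There is no surviving spouse, so the entire estate passes to Takeshi's descendants per stirpes.
The estate is divided into 4 equal shares of 1/4 among Chiyo, Isamu, Midori, Emiko.
Chiyo is living and takes 1/4.
Isamu is living and takes 1/4.
Midori is living and takes 1/4.
Emiko predeceased; the 1/4 allotted to Emiko's branch passes to Emiko's issue by representation.
The 1/4 is divided into 3 equal shares of 1/12 among Akira, Yori, Fumio.
Akira is living and takes 1/12.
Yori is living and takes 1/12.
Fumio predeceased; the 1/12 allotted to Fumio's branch passes to Fumio's issue by representation.
The 1/12 is divided into 2 equal shares of 1/24 among Daichi, Noboru.
Daichi is living and takes 1/24.
Noboru is living and takes 1/24.

Akira 1/12; Chiyo 1/4; Daichi 1/24; Isamu 1/4; Midori 1/4; Noboru 1/24; Yori 1/12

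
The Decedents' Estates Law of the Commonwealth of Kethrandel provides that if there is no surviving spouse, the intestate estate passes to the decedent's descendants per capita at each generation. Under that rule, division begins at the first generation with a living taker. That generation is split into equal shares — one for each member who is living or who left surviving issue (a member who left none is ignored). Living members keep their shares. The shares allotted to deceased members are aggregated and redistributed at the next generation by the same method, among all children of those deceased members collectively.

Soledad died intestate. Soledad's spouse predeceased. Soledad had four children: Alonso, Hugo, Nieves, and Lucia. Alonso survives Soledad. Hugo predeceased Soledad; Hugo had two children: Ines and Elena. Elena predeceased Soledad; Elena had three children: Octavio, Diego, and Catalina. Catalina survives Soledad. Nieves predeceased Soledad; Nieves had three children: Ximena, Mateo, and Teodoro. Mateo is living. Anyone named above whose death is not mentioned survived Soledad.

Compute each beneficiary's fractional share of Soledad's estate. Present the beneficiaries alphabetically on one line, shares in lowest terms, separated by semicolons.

Alonso 1/4; Catalina 1/30; Diego 1/30; Ines 1/10; Lucia 1/4; Mateo 1/10; Octavio 1/30; Teodoro 1/10; Ximena 1/10

There is no surviving spouse, so the entire estate passes to Soledad's descendants per capita at each generation.
At generation 1 (Alonso, Hugo, Nieves, Lucia) there are 4 shares of (1)/4 = 1/4 each.
Living: Alonso and Lucia — each takes 1/4.
Deceased: Hugo and Nieves. Their combined 1/2 is pooled and carried to generation 2.
At generation 2 (Ines, Elena, Ximena, Mateo, Teodoro) there are 5 shares of (1/2)/5 = 1/10 each.
Living: Ines, Ximena, Mateo, and Teodoro — each takes 1/10.
Deceased: Elena. That 1/10 share is carried to generation 3.
At generation 3 (Octavio, Diego, Catalina) there are 3 shares of (1/10)/3 = 1/30 each.
Living: Octavio, Diego, and Catalina — each takes 1/30.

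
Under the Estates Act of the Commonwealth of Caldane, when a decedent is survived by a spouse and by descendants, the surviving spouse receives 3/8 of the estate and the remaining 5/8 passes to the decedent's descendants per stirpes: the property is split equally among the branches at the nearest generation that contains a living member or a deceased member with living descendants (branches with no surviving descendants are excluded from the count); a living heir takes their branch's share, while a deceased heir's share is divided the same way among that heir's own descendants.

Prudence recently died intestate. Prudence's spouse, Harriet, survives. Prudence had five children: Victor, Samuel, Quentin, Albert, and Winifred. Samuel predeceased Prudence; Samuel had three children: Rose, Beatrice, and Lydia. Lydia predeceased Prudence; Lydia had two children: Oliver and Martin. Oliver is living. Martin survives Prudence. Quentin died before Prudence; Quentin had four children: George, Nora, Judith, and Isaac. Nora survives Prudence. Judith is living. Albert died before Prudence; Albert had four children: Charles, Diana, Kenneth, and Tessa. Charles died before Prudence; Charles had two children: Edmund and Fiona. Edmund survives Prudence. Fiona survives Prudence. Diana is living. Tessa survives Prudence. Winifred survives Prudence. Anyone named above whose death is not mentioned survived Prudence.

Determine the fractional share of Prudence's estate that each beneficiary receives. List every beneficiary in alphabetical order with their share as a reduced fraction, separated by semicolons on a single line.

Harriet, as surviving spouse, takes 3/8.
The remaining 5/8 passes to Prudence's descendants per stirpes.
The 5/8 is divided into 5 equal shares of 1/8 among Victor, Samuel, Quentin, Albert, Winifred.
Victor is living and takes 1/8.
Samuel predeceased; the 1/8 allotted to Samuel's branch passes to Samuel's issue by representation.
The 1/8 is divided into 3 equal shares of 1/24 among Rose, Beatrice, Lydia.
Rose is living and takes 1/24.
Beatrice is living and takes 1/24.
Lydia predeceased; the 1/24 allotted to Lydia's branch passes to Lydia's issue by representation.
The 1/24 is divided into 2 equal shares of 1/48 among Oliver, Martin.
Oliver is living and takes 1/48.
Martin is living and takes 1/48.
Quentin predeceased; the 1/8 allotted to Quentin's branch passes to Quentin's issue by representation.
The 1/8 is divided into 4 equal shares of 1/32 among George, Nora, Judith, Isaac.
George is living and takes 1/32.
Nora is living and takes 1/32.
Judith is living and takes 1/32.
Isaac is living and takes 1/32.
Albert predeceased; the 1/8 allotted to Albert's branch passes to Albert's issue by representation.
The 1/8 is divided into 4 equal shares of 1/32 among Charles, Diana, Kenneth, Tessa.
Charles predeceased; the 1/32 allotted to Charles's branch passes to Charles's issue by representation.
The 1/32 is divided into 2 equal shares of 1/64 among Edmund, Fiona.
Edmund is living and takes 1/64.
Fiona is living and takes 1/64.
Diana is living and takes 1/32.
Kenneth is living and takes 1/32.
Tessa is living and takes 1/32.
Winifred is living and takes 1/8.

Beatrice 1/24; Diana 1/32; Edmund 1/64; Fiona 1/64; George 1/32; Harriet 3/8; Isaac 1/32; Judith 1/32; Kenneth 1/32; Martin 1/48; Nora 1/32; Oliver 1/48; Rose 1/24; Tessa 1/32; Victor 1/8; Winifred 1/8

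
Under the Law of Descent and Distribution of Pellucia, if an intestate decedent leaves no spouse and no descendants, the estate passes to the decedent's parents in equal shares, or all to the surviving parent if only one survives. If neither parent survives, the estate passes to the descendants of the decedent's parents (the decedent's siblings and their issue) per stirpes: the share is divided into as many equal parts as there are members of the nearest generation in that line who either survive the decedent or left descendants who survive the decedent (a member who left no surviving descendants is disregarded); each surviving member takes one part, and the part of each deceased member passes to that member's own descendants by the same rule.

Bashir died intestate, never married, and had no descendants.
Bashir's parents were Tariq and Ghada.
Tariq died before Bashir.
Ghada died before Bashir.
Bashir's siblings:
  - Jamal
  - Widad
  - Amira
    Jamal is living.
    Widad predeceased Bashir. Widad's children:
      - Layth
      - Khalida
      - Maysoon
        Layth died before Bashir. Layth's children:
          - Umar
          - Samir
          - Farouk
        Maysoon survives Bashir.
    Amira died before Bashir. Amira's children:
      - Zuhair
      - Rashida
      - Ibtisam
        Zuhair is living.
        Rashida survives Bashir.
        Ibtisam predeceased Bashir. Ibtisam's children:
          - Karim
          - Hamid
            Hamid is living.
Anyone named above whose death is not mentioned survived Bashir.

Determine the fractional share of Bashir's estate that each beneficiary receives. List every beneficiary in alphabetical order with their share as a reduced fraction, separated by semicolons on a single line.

Neither parent survives and there are no descendants, so the estate passes to Bashir's siblings and their issue per stirpes.
The estate is divided into 3 equal shares of 1/3 among Jamal, Widad, Amira.
Jamal is living and takes 1/3.
Widad predeceased; the 1/3 allotted to Widad's branch passes to Widad's issue by representation.
The 1/3 is divided into 3 equal shares of 1/9 among Layth, Khalida, Maysoon.
Layth predeceased; the 1/9 allotted to Layth's branch passes to Layth's issue by representation.
The 1/9 is divided into 3 equal shares of 1/27 among Umar, Samir, Farouk.
Umar is living and takes 1/27.
Samir is living and takes 1/27.
Farouk is living and takes 1/27.
Khalida is living and takes 1/9.
Maysoon is living and takes 1/9.
Amira predeceased; the 1/3 allotted to Amira's branch passes to Amira's issue by representation.
The 1/3 is divided into 3 equal shares of 1/9 among Zuhair, Rashida, Ibtisam.
Zuhair is living and takes 1/9.
Rashida is living and takes 1/9.
Ibtisam predeceased; the 1/9 allotted to Ibtisam's branch passes to Ibtisam's issue by representation.
The 1/9 is divided into 2 equal shares of 1/18 among Karim, Hamid.
Karim is living and takes 1/18.
Hamid is living and takes 1/18.

Farouk 1/27; Hamid 1/18; Jamal 1/3; Karim 1/18; Khalida 1/9; Maysoon 1/9; Rashida 1/9; Samir 1/27; Umar 1/27; Zuhair 1/9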